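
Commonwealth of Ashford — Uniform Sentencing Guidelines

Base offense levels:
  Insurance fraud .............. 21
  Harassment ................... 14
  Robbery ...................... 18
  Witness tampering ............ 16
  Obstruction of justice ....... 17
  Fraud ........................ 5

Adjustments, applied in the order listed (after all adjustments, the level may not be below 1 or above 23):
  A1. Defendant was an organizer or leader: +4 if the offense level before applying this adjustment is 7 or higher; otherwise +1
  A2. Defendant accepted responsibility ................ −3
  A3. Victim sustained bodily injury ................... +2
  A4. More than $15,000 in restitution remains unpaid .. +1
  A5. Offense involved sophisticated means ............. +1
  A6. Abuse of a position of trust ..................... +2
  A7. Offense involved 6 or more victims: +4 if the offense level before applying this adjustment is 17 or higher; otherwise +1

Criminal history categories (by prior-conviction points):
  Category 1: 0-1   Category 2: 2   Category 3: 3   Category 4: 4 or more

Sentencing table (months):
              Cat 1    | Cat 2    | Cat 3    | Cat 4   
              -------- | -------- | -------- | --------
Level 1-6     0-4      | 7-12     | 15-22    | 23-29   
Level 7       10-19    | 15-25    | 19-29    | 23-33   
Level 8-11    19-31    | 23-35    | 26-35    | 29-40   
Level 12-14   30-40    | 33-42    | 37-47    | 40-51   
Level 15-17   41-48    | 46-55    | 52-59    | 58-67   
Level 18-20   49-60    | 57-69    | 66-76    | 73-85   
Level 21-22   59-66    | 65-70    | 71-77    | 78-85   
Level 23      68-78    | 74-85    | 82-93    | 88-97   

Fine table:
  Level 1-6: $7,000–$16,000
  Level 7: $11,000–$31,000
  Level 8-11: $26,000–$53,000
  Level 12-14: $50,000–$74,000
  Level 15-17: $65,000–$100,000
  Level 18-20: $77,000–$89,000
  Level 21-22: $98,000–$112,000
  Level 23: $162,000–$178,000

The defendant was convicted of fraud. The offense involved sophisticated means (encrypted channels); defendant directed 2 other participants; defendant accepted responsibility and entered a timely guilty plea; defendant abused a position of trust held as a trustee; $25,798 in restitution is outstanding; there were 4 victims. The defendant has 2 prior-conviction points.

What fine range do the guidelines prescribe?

$11,000–$31,000

Base offense level for fraud: 5.
A1 applies (level before this adjustment is 5 < 7, so +1): 5 + 1 = 6.
A2 applies: 6 − 3 = 3.
A3 does not apply.
A4 applies: 3 + 1 = 4.
A5 applies: 4 + 1 = 5.
A6 applies: 5 + 2 = 7.
Final offense level: 7.
Level 7 falls in the 7 band.
Fine table: Level 7 → $11,000–$31,000.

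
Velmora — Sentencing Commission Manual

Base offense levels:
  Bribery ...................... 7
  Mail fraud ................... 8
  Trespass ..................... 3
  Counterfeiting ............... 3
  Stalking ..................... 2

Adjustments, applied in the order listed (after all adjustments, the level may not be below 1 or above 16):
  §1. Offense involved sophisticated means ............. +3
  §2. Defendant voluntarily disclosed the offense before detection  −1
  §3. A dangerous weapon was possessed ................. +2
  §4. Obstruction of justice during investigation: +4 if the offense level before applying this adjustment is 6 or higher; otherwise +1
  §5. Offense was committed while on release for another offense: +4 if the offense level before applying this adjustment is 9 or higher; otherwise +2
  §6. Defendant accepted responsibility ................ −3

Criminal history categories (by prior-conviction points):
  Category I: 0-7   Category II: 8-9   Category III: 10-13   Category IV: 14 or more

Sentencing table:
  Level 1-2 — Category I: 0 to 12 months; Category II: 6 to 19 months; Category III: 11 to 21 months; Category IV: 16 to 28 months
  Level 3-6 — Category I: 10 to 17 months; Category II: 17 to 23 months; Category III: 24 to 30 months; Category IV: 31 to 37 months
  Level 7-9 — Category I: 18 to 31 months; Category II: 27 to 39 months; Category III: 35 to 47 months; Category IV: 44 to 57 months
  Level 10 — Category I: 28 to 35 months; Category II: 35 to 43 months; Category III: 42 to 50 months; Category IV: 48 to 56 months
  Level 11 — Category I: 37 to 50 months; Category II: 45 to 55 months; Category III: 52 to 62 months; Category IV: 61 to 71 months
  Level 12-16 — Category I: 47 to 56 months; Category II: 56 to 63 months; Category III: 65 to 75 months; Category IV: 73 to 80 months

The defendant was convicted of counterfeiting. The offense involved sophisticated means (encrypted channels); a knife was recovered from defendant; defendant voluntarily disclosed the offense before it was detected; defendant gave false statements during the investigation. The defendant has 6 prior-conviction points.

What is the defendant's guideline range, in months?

Base offense level for counterfeiting: 3.
§1 applies: 3 + 3 = 6.
§2 applies: 6 − 1 = 5.
§3 applies: 5 + 2 = 7.
§4 applies (level before this adjustment is 7 ≥ 6, so +4): 7 + 4 = 11.
§5 does not apply.
§6 does not apply.
Final offense level: 11.
Criminal history: 6 prior points → Category I (0-7).
Level 11 falls in the 11 band.
Grid: Level 11 × Category I = 37-50 months.

37-50 months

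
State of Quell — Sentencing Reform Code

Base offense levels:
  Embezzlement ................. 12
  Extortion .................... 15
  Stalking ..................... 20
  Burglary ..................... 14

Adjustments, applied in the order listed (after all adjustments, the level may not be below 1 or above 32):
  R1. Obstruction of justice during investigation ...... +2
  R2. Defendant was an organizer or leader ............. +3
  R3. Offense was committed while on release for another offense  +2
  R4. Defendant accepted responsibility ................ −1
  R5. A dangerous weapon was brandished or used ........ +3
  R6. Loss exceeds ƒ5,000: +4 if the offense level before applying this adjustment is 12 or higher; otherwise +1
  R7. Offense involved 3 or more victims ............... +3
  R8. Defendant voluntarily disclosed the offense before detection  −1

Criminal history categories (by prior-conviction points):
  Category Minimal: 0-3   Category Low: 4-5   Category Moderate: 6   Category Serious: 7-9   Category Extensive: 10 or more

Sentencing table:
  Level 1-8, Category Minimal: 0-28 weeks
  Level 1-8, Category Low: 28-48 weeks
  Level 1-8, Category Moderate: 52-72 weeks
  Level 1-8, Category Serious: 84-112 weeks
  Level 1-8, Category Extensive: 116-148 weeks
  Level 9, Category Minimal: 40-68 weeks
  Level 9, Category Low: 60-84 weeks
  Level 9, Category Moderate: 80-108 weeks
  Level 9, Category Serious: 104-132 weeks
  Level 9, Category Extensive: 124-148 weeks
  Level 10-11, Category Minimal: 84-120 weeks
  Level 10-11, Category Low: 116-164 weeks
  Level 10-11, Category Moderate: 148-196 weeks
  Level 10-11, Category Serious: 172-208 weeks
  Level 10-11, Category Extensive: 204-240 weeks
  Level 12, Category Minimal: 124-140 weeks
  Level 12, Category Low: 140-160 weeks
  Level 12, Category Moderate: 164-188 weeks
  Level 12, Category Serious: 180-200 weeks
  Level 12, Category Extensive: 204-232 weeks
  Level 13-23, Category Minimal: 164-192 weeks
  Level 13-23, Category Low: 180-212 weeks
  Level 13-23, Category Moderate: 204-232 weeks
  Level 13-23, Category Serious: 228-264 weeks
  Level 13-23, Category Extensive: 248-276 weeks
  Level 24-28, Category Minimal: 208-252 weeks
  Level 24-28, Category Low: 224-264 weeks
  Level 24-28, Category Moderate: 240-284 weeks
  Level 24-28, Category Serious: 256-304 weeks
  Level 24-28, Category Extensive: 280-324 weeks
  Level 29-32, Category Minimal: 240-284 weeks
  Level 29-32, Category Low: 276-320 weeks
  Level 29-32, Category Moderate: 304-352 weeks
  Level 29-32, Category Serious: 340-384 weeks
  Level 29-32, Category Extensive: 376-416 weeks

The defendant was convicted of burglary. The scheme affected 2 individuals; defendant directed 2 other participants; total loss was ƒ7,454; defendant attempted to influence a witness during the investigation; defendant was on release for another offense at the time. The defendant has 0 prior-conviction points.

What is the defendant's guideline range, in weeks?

Base offense level for burglary: 14.
R1 applies: 14 + 2 = 16.
R2 applies: 16 + 3 = 19.
R3 applies: 19 + 2 = 21.
R4 does not apply.
R5 does not apply.
R6 applies (level before this adjustment is 21 ≥ 12, so +4): 21 + 4 = 25.
Final offense level: 25.
Criminal history: 0 prior points → Category Minimal (0-3).
Level 25 falls in the 24-28 band.
Grid: Level 24-28 × Category Minimal = 208-252 weeks.

208-252 weeks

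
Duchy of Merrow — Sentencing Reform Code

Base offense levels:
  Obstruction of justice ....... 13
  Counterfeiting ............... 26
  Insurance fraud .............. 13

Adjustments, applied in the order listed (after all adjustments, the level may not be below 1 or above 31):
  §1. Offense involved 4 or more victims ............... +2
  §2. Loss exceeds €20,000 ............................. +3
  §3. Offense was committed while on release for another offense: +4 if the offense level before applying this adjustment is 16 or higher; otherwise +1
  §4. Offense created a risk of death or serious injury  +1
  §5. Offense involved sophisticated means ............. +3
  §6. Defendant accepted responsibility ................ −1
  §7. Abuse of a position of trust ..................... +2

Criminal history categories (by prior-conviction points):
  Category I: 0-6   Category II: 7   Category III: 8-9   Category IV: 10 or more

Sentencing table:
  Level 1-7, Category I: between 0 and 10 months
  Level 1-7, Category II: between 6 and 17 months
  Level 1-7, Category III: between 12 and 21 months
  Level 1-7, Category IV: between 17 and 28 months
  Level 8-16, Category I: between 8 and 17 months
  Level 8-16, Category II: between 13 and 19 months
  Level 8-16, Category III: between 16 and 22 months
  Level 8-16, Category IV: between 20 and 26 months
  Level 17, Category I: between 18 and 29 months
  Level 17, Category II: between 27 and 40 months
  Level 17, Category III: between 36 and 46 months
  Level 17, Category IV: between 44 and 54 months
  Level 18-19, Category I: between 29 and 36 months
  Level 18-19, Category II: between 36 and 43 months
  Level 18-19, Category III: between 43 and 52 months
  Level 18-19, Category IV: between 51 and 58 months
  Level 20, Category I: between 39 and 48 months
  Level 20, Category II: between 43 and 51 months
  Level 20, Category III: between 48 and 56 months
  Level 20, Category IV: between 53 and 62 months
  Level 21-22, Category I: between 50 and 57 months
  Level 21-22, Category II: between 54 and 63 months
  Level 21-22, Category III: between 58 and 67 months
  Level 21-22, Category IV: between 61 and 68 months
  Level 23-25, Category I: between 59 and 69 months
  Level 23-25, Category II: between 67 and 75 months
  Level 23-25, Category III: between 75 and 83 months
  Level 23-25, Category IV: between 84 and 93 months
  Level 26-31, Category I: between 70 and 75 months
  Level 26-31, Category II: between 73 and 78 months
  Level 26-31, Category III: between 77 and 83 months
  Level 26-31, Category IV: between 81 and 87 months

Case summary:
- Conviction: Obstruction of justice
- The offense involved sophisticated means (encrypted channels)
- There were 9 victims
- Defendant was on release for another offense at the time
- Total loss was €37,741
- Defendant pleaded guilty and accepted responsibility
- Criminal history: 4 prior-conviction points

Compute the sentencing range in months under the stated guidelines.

59-69 months

Base offense level for obstruction of justice: 13.
§1 applies: 13 + 2 = 15.
§2 applies: 15 + 3 = 18.
§3 applies (level before this adjustment is 18 ≥ 16, so +4): 18 + 4 = 22.
§4 does not apply.
§5 applies: 22 + 3 = 25.
§6 applies: 25 − 1 = 24.
§7 does not apply.
Final offense level: 24.
Criminal history: 4 prior points → Category I (0-6).
Level 24 falls in the 23-25 band.
Grid: Level 23-25 × Category I = 59-69 months.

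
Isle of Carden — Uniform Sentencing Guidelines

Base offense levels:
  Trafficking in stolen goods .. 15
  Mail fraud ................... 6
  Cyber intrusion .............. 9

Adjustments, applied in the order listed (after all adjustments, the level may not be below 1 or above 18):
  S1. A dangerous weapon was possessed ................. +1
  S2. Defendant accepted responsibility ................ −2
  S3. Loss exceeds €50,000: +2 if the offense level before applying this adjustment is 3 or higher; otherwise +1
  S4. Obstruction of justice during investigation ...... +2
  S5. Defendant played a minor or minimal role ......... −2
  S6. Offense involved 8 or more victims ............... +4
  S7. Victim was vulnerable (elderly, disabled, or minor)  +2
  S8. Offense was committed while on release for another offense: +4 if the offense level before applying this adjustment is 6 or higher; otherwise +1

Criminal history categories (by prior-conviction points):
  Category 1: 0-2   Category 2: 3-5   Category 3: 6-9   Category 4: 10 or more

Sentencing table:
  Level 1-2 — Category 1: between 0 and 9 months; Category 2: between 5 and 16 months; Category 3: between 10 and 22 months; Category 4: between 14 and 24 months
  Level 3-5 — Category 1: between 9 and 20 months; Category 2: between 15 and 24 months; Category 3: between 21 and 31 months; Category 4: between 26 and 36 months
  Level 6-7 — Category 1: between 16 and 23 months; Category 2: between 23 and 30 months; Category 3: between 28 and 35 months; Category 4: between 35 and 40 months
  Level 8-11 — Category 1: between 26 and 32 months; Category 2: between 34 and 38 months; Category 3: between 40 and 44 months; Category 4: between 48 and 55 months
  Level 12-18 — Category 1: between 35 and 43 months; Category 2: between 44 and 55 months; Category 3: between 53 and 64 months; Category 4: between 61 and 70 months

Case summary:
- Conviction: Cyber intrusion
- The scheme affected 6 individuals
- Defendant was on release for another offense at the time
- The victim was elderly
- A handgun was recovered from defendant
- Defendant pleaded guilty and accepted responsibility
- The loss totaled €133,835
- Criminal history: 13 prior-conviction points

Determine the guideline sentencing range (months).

Base offense level for cyber intrusion: 9.
S1 applies: 9 + 1 = 10.
S2 applies: 10 − 2 = 8.
S3 applies (level before this adjustment is 8 ≥ 3, so +2): 8 + 2 = 10.
S5 does not apply.
S7 applies: 10 + 2 = 12.
S8 applies (level before this adjustment is 12 ≥ 6, so +4): 12 + 4 = 16.
Final offense level: 16.
Criminal history: 13 prior points → Category 4 (10+).
Level 16 falls in the 12-18 band.
Grid: Level 12-18 × Category 4 = 61-70 months.

61-70 months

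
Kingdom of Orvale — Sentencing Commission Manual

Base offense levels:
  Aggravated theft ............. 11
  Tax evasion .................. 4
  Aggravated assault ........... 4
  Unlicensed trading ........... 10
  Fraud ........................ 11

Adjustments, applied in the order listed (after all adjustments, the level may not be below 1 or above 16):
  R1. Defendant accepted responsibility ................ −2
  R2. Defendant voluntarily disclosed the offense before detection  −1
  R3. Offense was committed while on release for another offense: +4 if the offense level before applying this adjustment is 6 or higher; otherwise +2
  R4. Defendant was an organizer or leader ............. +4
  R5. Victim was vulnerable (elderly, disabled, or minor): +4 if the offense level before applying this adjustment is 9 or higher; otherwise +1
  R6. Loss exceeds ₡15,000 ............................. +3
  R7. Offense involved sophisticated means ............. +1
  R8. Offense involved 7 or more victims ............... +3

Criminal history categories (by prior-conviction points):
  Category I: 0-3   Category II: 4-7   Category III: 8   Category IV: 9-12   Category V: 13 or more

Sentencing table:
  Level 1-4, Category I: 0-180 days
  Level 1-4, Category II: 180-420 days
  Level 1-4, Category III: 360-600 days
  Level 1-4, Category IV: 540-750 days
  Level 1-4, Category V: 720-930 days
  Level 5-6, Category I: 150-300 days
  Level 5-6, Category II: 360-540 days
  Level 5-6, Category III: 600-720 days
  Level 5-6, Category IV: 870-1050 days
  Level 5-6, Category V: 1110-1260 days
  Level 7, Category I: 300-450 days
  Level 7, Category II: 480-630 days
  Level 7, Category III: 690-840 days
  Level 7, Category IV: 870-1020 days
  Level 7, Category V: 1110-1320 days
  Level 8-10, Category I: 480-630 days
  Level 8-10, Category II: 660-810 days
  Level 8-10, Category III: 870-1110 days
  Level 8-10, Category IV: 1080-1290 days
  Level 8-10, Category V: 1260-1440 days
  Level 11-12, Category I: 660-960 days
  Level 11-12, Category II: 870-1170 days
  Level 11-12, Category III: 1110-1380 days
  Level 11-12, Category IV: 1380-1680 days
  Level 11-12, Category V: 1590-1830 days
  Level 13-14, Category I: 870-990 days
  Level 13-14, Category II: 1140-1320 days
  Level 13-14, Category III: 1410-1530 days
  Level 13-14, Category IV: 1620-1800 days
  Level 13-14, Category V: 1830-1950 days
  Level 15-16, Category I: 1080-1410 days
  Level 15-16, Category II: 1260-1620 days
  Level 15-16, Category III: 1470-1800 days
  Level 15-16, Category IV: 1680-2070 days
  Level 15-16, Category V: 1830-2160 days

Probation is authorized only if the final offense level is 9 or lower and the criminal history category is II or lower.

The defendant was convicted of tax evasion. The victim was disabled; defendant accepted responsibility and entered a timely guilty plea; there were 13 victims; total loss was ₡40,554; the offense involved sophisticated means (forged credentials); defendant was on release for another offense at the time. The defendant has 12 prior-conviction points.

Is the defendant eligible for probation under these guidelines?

Base offense level for tax evasion: 4.
R1 applies: 4 − 2 = 2.
R3 applies (level before this adjustment is 2 < 6, so +2): 2 + 2 = 4.
R5 applies (level before this adjustment is 4 < 9, so +1): 4 + 1 = 5.
R6 applies: 5 + 3 = 8.
R7 applies: 8 + 1 = 9.
R8 applies: 9 + 3 = 12.
Final offense level: 12.
Criminal history: 12 prior points → Category IV (9-12).
Level 12 falls in the 11-12 band.
Grid: Level 11-12 × Category IV = 1380-1680 days.
Probation check: level 12 > 9 and category IV > II → not eligible.

No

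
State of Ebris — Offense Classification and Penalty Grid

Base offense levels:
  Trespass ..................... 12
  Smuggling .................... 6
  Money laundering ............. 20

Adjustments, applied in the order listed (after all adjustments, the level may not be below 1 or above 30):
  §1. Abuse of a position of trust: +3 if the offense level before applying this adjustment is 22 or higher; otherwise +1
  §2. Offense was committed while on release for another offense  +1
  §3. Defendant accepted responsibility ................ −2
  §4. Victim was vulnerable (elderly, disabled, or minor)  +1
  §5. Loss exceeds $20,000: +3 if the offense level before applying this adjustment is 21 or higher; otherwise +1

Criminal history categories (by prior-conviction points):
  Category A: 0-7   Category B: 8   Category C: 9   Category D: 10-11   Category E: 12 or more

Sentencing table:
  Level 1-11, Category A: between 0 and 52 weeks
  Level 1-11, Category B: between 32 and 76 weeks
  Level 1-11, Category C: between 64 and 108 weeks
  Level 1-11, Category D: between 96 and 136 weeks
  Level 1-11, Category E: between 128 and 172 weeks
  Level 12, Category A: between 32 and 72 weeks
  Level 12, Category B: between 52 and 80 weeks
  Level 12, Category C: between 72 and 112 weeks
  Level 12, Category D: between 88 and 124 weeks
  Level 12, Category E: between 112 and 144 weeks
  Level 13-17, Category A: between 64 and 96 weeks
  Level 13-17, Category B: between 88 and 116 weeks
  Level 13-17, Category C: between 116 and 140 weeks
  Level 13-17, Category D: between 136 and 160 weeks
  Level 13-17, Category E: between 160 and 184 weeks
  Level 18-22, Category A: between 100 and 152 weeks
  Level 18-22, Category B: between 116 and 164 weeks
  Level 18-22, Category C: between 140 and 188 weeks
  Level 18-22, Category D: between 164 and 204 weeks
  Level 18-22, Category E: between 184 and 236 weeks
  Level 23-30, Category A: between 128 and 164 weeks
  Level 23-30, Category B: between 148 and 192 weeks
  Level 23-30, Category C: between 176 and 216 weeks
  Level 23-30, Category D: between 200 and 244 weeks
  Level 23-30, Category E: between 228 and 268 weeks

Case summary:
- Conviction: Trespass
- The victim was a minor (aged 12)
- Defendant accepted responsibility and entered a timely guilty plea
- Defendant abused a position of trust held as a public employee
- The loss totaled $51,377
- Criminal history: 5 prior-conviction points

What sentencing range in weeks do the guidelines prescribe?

64-96 weeks

Base offense level for trespass: 12.
§1 applies (level before this adjustment is 12 < 22, so +1): 12 + 1 = 13.
§3 applies: 13 − 2 = 11.
§4 applies: 11 + 1 = 12.
§5 applies (level before this adjustment is 12 < 21, so +1): 12 + 1 = 13.
Final offense level: 13.
Criminal history: 5 prior points → Category A (0-7).
Level 13 falls in the 13-17 band.
Grid: Level 13-17 × Category A = 64-96 weeks.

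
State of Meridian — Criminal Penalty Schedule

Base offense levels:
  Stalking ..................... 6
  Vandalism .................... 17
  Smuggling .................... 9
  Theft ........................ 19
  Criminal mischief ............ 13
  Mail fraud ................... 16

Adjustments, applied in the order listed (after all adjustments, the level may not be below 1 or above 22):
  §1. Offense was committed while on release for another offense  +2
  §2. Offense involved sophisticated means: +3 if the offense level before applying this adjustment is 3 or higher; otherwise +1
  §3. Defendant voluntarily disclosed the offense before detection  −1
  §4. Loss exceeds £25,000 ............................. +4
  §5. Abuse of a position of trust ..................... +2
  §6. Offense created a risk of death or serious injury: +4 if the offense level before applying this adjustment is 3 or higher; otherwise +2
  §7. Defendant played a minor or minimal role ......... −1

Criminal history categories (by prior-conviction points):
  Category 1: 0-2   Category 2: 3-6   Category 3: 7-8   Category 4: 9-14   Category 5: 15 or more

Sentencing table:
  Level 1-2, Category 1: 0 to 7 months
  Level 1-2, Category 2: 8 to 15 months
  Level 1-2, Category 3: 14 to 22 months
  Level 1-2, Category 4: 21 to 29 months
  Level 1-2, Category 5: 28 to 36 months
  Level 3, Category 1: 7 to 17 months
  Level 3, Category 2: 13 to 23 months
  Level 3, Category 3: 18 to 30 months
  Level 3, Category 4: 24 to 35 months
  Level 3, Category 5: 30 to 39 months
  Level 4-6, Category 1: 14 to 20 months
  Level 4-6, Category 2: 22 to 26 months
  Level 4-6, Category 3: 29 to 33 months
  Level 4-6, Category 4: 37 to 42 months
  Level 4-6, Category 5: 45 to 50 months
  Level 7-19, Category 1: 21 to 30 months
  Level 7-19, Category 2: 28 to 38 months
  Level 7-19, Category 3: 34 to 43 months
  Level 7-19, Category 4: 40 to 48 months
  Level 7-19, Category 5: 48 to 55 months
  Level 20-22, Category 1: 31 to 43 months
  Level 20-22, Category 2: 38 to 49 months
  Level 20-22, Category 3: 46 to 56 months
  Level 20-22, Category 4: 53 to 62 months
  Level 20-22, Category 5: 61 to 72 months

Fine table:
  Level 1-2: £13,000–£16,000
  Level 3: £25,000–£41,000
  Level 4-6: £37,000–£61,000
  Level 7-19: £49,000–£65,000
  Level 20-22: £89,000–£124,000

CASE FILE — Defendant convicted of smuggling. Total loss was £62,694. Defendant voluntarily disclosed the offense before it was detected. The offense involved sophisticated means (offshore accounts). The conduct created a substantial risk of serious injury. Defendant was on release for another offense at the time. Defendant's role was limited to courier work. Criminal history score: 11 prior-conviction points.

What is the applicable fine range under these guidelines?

£89,000–£124,000

Base offense level for smuggling: 9.
§1 applies: 9 + 2 = 11.
§2 applies (level before this adjustment is 11 ≥ 3, so +3): 11 + 3 = 14.
§3 applies: 14 − 1 = 13.
§4 applies: 13 + 4 = 17.
§6 applies (level before this adjustment is 17 ≥ 3, so +4): 17 + 4 = 21.
§7 applies: 21 − 1 = 20.
Final offense level: 20.
Level 20 falls in the 20-22 band.
Fine table: Level 20-22 → £89,000–£124,000.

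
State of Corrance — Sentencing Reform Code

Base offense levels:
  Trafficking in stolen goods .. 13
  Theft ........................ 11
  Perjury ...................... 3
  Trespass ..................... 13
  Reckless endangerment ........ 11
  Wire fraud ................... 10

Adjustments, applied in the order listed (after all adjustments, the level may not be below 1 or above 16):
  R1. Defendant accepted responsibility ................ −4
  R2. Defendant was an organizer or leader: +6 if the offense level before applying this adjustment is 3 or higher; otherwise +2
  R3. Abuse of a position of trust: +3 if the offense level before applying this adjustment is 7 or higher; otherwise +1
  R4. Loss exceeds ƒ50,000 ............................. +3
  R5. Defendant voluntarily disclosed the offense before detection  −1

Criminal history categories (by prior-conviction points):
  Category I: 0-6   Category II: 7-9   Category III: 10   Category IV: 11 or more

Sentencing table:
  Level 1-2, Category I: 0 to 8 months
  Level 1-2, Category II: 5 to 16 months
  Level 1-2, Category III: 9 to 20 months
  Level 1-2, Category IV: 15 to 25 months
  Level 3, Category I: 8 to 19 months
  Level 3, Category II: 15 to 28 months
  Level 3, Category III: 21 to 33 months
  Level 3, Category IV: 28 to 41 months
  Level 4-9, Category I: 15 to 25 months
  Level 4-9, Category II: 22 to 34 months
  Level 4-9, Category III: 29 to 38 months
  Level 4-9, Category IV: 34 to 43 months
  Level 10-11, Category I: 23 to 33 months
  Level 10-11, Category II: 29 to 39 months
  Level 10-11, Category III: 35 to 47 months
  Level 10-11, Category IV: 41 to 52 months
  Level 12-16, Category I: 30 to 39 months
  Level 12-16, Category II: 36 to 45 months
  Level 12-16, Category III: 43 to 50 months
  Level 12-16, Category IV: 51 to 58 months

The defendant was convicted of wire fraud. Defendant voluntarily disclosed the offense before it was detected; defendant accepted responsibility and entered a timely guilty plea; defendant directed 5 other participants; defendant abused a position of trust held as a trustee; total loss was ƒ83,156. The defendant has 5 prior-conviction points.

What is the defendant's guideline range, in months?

Base offense level for wire fraud: 10.
R1 applies: 10 − 4 = 6.
R2 applies (level before this adjustment is 6 ≥ 3, so +6): 6 + 6 = 12.
R3 applies (level before this adjustment is 12 ≥ 7, so +3): 12 + 3 = 15.
R4 applies: 15 + 3 = 18.
R5 applies: 18 − 1 = 17.
Level 17 exceeds the maximum of 16; capped at 16.
Final offense level: 16.
Criminal history: 5 prior points → Category I (0-6).
Level 16 falls in the 12-16 band.
Grid: Level 12-16 × Category I = 30-39 months.

30-39 months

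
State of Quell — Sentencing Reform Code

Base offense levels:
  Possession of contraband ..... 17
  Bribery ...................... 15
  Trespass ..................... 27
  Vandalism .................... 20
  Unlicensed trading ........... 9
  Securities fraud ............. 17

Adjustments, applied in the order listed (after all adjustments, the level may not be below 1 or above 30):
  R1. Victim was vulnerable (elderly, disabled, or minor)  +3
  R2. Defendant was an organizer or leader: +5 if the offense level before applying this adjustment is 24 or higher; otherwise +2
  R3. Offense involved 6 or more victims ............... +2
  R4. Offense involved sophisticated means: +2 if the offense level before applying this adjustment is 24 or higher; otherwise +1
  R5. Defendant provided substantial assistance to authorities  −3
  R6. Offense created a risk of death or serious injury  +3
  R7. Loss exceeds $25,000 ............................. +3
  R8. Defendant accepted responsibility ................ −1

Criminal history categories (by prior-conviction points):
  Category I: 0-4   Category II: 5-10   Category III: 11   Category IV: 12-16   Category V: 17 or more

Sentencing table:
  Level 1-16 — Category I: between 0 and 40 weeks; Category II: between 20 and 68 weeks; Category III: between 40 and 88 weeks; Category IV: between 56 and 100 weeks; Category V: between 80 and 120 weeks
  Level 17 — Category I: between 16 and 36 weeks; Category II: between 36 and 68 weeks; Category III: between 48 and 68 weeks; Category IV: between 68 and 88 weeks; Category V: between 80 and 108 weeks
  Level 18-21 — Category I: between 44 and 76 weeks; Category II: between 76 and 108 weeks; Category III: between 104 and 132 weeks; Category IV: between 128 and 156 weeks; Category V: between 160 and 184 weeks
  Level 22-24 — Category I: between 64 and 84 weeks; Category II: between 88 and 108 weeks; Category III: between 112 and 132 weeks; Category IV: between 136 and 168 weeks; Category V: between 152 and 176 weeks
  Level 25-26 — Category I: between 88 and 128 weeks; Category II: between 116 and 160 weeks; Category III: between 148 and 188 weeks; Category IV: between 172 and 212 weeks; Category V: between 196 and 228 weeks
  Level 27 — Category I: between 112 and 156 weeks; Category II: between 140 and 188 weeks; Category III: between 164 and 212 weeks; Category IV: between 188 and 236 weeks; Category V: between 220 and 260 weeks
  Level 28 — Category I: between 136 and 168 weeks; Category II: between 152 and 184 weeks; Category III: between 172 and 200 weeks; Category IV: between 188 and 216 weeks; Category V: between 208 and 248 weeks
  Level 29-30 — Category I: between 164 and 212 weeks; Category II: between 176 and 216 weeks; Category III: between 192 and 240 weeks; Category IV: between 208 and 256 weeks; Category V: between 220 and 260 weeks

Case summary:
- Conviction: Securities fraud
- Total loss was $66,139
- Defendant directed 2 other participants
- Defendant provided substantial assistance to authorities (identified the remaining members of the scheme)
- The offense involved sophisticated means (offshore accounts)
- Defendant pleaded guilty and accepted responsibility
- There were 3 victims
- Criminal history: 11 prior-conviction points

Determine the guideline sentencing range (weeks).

104-132 weeks

Base offense level for securities fraud: 17.
R2 applies (level before this adjustment is 17 < 24, so +2): 17 + 2 = 19.
R4 applies (level before this adjustment is 19 < 24, so +1): 19 + 1 = 20.
R5 applies: 20 − 3 = 17.
R7 applies: 17 + 3 = 20.
R8 applies: 20 − 1 = 19.
Final offense level: 19.
Criminal history: 11 prior points → Category III (11).
Level 19 falls in the 18-21 band.
Grid: Level 18-21 × Category III = 104-132 weeks.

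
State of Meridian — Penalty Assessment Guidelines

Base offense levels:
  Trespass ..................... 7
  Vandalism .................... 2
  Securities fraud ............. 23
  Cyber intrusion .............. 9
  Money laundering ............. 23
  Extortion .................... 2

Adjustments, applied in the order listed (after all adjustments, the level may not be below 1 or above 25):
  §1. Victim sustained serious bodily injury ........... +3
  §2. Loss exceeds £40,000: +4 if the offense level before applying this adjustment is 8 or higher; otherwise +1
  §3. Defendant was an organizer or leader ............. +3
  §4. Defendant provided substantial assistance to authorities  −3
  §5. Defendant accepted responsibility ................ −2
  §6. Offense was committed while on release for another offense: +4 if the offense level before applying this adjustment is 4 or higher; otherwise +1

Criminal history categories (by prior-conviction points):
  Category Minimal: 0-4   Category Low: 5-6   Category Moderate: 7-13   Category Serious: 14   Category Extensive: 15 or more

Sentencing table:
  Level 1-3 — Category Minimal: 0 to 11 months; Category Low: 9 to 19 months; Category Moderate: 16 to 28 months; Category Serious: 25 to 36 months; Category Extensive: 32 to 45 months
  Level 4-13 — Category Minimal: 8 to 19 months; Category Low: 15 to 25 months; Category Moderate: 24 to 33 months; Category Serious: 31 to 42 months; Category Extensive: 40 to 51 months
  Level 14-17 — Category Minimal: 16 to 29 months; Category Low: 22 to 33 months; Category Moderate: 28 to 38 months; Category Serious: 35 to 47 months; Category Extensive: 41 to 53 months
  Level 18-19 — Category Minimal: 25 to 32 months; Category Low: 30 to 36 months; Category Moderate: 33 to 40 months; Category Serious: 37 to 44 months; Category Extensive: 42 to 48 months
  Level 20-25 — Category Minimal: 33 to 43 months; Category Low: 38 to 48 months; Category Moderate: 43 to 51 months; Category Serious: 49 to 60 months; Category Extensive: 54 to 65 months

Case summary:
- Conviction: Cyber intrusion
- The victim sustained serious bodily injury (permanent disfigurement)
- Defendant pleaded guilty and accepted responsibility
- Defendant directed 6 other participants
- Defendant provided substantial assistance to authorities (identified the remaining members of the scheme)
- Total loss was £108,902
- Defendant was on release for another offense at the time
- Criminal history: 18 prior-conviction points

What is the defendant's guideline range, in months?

Base offense level for cyber intrusion: 9.
§1 applies: 9 + 3 = 12.
§2 applies (level before this adjustment is 12 ≥ 8, so +4): 12 + 4 = 16.
§3 applies: 16 + 3 = 19.
§4 applies: 19 − 3 = 16.
§5 applies: 16 − 2 = 14.
§6 applies (level before this adjustment is 14 ≥ 4, so +4): 14 + 4 = 18.
Final offense level: 18.
Criminal history: 18 prior points → Category Extensive (15+).
Level 18 falls in the 18-19 band.
Grid: Level 18-19 × Category Extensive = 42-48 months.

42-48 months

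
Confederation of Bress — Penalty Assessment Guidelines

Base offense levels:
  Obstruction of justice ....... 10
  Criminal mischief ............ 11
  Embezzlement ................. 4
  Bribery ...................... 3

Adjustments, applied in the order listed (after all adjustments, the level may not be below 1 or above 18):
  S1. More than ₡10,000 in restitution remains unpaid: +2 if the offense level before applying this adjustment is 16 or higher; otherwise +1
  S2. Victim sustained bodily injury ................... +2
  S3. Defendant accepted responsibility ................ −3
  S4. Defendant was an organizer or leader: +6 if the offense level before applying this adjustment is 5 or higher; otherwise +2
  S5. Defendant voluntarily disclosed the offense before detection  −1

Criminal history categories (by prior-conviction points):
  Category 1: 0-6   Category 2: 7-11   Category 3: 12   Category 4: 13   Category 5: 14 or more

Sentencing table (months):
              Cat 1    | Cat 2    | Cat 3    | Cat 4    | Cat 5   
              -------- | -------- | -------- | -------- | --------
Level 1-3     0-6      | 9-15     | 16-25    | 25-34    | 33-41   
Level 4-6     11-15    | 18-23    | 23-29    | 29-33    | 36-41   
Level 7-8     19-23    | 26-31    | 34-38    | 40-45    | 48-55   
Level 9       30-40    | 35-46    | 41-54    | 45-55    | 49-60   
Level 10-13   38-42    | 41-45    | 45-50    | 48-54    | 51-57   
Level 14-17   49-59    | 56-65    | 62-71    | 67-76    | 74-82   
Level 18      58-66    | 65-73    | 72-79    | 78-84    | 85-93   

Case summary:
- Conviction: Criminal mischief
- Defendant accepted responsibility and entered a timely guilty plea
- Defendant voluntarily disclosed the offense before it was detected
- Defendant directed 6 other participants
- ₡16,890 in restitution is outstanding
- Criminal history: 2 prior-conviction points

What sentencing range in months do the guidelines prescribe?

Base offense level for criminal mischief: 11.
S1 applies (level before this adjustment is 11 < 16, so +1): 11 + 1 = 12.
S3 applies: 12 − 3 = 9.
S4 applies (level before this adjustment is 9 ≥ 5, so +6): 9 + 6 = 15.
S5 applies: 15 − 1 = 14.
Final offense level: 14.
Criminal history: 2 prior points → Category 1 (0-6).
Level 14 falls in the 14-17 band.
Grid: Level 14-17 × Category 1 = 49-59 months.

49-59 months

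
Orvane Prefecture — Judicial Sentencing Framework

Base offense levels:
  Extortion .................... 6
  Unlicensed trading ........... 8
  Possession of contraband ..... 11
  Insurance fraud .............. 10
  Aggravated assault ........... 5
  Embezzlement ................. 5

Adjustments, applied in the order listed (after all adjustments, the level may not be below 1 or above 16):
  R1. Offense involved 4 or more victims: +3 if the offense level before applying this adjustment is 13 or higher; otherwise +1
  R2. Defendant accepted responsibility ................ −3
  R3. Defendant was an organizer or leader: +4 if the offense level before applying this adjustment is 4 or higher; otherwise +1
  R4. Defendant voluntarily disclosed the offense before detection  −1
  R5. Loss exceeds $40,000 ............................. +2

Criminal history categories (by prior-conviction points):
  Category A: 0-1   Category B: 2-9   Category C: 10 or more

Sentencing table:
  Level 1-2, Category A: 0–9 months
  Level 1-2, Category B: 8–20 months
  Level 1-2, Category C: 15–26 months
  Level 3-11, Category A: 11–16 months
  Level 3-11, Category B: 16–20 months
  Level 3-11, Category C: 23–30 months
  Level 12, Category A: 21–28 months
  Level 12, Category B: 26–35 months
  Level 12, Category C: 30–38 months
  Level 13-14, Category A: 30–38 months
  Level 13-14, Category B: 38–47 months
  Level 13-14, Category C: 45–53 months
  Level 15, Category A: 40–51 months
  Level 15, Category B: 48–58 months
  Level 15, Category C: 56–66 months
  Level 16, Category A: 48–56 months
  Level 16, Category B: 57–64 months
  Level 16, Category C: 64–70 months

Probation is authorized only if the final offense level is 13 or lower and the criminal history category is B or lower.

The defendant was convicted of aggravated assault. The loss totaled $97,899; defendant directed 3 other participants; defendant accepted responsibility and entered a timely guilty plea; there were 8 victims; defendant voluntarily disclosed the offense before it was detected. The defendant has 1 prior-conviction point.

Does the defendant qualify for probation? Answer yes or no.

Base offense level for aggravated assault: 5.
R1 applies (level before this adjustment is 5 < 13, so +1): 5 + 1 = 6.
R2 applies: 6 − 3 = 3.
R3 applies (level before this adjustment is 3 < 4, so +1): 3 + 1 = 4.
R4 applies: 4 − 1 = 3.
R5 applies: 3 + 2 = 5.
Final offense level: 5.
Criminal history: 1 prior point → Category A (0-1).
Level 5 falls in the 3-11 band.
Grid: Level 3-11 × Category A = 11-16 months.
Probation check: level 5 ≤ 13 and category A ≤ B → eligible.

Yes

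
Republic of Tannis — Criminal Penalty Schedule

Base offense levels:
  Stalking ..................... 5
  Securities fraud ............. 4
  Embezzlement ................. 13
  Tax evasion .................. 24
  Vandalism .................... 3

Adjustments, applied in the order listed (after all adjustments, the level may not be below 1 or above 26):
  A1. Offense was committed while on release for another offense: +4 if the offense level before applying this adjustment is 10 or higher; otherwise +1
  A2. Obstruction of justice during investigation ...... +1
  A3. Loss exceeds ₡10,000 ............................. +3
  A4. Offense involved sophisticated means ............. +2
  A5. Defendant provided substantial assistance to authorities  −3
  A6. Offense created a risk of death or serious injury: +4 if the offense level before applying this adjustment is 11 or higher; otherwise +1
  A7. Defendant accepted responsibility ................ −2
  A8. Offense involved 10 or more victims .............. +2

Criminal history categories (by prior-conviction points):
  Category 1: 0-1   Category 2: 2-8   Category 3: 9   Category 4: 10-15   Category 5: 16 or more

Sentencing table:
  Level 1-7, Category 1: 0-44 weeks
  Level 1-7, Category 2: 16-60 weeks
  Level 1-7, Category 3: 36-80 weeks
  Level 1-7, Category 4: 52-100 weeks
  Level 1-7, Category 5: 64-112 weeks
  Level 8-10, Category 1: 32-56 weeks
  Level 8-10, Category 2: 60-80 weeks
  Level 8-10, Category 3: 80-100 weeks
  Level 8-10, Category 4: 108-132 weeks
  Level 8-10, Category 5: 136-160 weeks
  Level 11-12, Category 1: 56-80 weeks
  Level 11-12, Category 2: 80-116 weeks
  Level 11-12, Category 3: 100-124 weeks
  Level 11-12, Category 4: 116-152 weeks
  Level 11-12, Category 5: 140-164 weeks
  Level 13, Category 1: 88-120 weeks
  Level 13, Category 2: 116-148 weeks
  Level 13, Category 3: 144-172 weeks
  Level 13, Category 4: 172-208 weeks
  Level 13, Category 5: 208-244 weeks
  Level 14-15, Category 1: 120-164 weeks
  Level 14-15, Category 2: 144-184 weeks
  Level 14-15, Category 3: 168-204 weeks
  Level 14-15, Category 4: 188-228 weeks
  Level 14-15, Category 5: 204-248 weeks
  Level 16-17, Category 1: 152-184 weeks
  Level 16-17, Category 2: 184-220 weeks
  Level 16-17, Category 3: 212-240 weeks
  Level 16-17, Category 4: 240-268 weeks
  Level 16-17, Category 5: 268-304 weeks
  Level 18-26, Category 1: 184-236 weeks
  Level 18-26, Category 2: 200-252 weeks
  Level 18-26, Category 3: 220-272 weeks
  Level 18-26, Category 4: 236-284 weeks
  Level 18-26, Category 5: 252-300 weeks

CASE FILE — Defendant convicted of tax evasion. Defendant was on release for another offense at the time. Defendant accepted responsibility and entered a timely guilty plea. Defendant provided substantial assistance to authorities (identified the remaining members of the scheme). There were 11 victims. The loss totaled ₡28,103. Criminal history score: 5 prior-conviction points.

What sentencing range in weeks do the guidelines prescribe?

Base offense level for tax evasion: 24.
A1 applies (level before this adjustment is 24 ≥ 10, so +4): 24 + 4 = 28.
A3 applies: 28 + 3 = 31.
A4 does not apply.
A5 applies: 31 − 3 = 28.
A6 does not apply.
A7 applies: 28 − 2 = 26.
A8 applies: 26 + 2 = 28.
Level 28 exceeds the maximum of 26; capped at 26.
Final offense level: 26.
Criminal history: 5 prior points → Category 2 (2-8).
Level 26 falls in the 18-26 band.
Grid: Level 18-26 × Category 2 = 200-252 weeks.

200-252 weeks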